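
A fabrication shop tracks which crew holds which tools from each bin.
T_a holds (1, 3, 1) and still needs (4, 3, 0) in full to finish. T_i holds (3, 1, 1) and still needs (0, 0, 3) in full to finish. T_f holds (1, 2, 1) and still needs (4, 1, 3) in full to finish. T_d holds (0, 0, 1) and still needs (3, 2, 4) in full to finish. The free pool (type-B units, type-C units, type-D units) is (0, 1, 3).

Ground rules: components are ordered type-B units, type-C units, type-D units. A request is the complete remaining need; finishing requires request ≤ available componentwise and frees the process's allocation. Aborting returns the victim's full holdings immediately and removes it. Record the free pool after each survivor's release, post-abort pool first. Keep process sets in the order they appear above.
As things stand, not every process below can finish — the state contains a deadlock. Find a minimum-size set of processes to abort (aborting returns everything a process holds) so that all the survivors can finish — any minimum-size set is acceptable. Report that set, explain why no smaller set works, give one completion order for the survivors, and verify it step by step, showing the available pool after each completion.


Abort T_a.
Key observation: T_f could never have finished before the abort; with (1, 3, 1) returned by T_a, it fits at step 2.
Why nothing smaller works: aborting no one leaves the state deadlocked as given.
Survivors finish in the order: T_i, T_f, T_d. Step-by-step check (pool after the aborts first):
  pool = (1, 4, 4)
  T_i: need (0, 0, 3) fits (1, 4, 4); releases (3, 1, 1), pool now (4, 5, 5)
  T_f: need (4, 1, 3) fits (4, 5, 5); releases (1, 2, 1), pool now (5, 7, 6)
  T_d: need (3, 2, 4) fits (5, 7, 6); releases (0, 0, 1), pool now (5, 7, 7)


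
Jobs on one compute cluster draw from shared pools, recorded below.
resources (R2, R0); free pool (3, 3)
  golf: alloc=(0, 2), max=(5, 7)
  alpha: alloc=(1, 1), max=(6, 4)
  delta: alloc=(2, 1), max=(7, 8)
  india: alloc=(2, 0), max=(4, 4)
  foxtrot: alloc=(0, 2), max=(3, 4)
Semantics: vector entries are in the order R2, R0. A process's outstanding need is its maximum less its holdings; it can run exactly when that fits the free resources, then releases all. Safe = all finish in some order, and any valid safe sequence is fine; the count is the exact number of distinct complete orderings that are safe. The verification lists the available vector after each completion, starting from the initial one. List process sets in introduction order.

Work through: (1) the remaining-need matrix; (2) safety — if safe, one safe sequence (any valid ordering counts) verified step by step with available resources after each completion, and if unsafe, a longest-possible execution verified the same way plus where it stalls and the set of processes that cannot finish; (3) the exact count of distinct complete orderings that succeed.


(1) Remaining need (order R2, R0):
  golf: (5, 5)
  alpha: (5, 3)
  delta: (5, 7)
  india: (2, 4)
  foxtrot: (3, 2)
(2) SAFE — a valid safe sequence is foxtrot, india, alpha, golf, delta.
Key observation: the first exact fit in this order is foxtrot — it needs (3, 2) with (3, 3) free, meeting a requested resource to the last unit.
Walking it through:
  pool = (3, 3)
  run foxtrot (needs (3, 2), free (3, 3)); after release of (0, 2) the pool is (3, 5)
  run india (needs (2, 4), free (3, 5)); after release of (2, 0) the pool is (5, 5)
  run alpha (needs (5, 3), free (5, 5)); after release of (1, 1) the pool is (6, 6)
  run golf (needs (5, 5), free (6, 6)); after release of (0, 2) the pool is (6, 8)
  run delta (needs (5, 7), free (6, 8)); after release of (2, 1) the pool is (8, 9)
(3) The exact count: 3 of the possible complete orderings are safe sequences.


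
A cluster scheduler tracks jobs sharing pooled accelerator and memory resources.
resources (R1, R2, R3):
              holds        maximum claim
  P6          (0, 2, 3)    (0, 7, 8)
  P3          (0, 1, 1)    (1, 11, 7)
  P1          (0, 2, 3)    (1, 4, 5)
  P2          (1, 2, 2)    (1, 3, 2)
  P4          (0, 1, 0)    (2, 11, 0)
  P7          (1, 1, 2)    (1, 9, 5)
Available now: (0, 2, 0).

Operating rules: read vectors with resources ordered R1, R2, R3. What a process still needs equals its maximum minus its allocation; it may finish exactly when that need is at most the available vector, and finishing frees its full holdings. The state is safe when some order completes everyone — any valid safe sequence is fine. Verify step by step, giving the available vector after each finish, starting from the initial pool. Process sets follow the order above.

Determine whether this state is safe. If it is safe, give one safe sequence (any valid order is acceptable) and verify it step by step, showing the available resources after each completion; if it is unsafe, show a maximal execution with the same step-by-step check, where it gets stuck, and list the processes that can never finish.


UNSAFE — no complete ordering exists.
Key observation: R2 is the bottleneck — with P2, P1, P6, P7 done the pool holds (2, 9, 10), short of every remaining need.
The run P2, P1, P6, P7 cannot be extended any further. Walking it through:
  pool = (0, 2, 0)
  P2: need (0, 1, 0) fits (0, 2, 0); releases (1, 2, 2), pool now (1, 4, 2)
  P1: need (1, 2, 2) fits (1, 4, 2); releases (0, 2, 3), pool now (1, 6, 5)
  P6: need (0, 5, 5) fits (1, 6, 5); releases (0, 2, 3), pool now (1, 8, 8)
  P7: need (0, 8, 3) fits (1, 8, 8); releases (1, 1, 2), pool now (2, 9, 10)
  P3 still needs (1, 10, 6) but only (2, 9, 10) is free — short on R2
  P4 still needs (2, 10, 0) but only (2, 9, 10) is free — short on R2
Permanently blocked: P3 and P4.


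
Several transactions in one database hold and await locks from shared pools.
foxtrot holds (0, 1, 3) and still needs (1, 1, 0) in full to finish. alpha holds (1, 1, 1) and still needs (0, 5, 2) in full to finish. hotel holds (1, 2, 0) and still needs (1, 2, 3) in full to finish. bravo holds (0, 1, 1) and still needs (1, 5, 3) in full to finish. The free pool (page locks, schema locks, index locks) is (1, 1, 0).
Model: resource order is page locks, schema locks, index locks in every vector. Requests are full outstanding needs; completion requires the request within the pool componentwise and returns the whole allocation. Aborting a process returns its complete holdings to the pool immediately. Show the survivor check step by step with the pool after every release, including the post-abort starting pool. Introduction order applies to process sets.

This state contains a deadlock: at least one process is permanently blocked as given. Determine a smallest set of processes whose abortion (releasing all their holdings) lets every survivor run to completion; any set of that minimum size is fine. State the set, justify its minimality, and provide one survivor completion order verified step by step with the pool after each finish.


Abort bravo.
Key observation: alpha was stuck for good until bravo gave back (0, 1, 1); in the order shown it finishes at step 3.
Minimality: the empty abort set fails — the state is deadlocked as it stands.
One survivor order: foxtrot, hotel, alpha. Walking it through (post-abort pool first):
  pool = (1, 2, 1)
  run foxtrot (needs (1, 1, 0), free (1, 2, 1)); after release of (0, 1, 3) the pool is (1, 3, 4)
  run hotel (needs (1, 2, 3), free (1, 3, 4)); after release of (1, 2, 0) the pool is (2, 5, 4)
  run alpha (needs (0, 5, 2), free (2, 5, 4)); after release of (1, 1, 1) the pool is (3, 6, 5)


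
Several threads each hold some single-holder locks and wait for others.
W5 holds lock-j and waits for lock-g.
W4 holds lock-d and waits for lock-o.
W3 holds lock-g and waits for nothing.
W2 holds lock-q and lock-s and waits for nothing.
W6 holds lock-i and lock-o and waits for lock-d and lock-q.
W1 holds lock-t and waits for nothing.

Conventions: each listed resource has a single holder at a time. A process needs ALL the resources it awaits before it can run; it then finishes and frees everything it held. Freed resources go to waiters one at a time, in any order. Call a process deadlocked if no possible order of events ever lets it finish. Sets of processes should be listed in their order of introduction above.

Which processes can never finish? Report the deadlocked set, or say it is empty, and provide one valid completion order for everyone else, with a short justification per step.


The deadlocked set is W4 and W6.
Key observation: the wait chain closes on itself along W4 -> W6 -> W4; no other process is dragged down with it.
The rest can finish in the order W3, W2, W5, W1.
Verifying each step:
  W3: no waits; runs immediately, freeing lock-g
  W2: no waits; runs immediately, freeing lock-q and lock-s
  W5: everything it awaited (lock-g) is free; runs, freeing lock-j
  W1: no waits; runs immediately, freeing lock-t


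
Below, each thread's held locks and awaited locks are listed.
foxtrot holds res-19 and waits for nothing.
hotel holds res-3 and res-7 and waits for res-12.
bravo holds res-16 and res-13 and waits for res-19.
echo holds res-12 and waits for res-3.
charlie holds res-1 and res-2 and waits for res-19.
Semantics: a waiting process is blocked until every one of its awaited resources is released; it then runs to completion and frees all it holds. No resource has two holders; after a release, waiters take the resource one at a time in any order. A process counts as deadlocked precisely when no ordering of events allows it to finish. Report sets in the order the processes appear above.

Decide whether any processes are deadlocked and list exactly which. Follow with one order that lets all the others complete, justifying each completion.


Deadlocked set: hotel and echo.
Key observation: the waits loop around hotel -> echo -> hotel with no way out; no other process is dragged down with it.
One completion order for the rest: foxtrot, charlie, bravo.
Step-by-step check:
  foxtrot: no waits; runs immediately, freeing res-19
  charlie: everything it awaited (res-19) is free; runs, freeing res-1 and res-2
  bravo: everything it awaited (res-19) is free; runs, freeing res-16 and res-13


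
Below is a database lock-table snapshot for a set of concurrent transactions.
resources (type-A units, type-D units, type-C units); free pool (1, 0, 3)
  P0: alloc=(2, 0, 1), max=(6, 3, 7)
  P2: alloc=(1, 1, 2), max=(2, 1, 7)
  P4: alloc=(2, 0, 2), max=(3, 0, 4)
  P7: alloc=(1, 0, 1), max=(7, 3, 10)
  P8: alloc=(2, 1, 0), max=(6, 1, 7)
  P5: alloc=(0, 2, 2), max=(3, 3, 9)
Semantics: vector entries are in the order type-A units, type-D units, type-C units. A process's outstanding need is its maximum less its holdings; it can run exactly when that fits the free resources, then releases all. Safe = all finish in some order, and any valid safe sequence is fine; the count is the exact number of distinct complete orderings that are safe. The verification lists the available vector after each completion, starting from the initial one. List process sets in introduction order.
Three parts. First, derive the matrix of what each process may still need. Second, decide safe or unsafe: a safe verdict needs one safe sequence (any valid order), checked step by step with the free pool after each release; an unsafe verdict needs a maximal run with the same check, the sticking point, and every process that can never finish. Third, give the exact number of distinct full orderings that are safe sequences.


(1) Outstanding need per process (order type-A units, type-D units, type-C units):
  P0: (4, 3, 6)
  P2: (1, 0, 5)
  P4: (1, 0, 2)
  P7: (6, 3, 9)
  P8: (4, 0, 7)
  P5: (3, 1, 7)
(2) SAFE — a valid safe sequence is P4, P2, P5, P0, P8, P7.
Key observation: the first exact fit in this order is P4 — it needs (1, 0, 2) with (1, 0, 3) free, meeting a requested resource to the last unit.
Step-by-step check:
  pool = (1, 0, 3)
  P4: need (1, 0, 2) fits (1, 0, 3); releases (2, 0, 2), pool now (3, 0, 5)
  P2: need (1, 0, 5) fits (3, 0, 5); releases (1, 1, 2), pool now (4, 1, 7)
  P5: need (3, 1, 7) fits (4, 1, 7); releases (0, 2, 2), pool now (4, 3, 9)
  P0: need (4, 3, 6) fits (4, 3, 9); releases (2, 0, 1), pool now (6, 3, 10)
  P8: need (4, 0, 7) fits (6, 3, 10); releases (2, 1, 0), pool now (8, 4, 10)
  P7: need (6, 3, 9) fits (8, 4, 10); releases (1, 0, 1), pool now (9, 4, 11)
(3) The exact count: 6 of the possible complete orderings are safe sequences.


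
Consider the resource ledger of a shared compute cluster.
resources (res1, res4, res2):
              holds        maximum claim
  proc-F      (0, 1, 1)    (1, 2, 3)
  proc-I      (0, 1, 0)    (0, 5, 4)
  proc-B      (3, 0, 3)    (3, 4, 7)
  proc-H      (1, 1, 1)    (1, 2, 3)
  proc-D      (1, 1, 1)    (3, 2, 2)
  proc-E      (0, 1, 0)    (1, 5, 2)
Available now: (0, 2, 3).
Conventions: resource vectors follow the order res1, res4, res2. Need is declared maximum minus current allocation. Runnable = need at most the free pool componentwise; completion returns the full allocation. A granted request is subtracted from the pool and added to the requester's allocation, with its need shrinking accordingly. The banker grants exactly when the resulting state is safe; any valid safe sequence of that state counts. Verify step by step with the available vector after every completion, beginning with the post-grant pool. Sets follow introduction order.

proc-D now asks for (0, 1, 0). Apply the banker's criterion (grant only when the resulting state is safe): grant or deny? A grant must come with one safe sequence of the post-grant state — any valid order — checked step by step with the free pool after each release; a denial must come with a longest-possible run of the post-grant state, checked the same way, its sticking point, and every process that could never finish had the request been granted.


DENY — the pretend-granted state is unsafe.
Key observation: after proc-H, proc-F the pool peaks at (1, 3, 5), and each blocked process is short somewhere: proc-I on res4; proc-B on res4; proc-D on res1; proc-E on res4.
On the post-grant state, proc-H, proc-F is a maximal run — nothing extends it. Step-by-step check:
  pool = (0, 1, 3)
  run proc-H (needs (0, 1, 2), free (0, 1, 3)); after release of (1, 1, 1) the pool is (1, 2, 4)
  run proc-F (needs (1, 1, 2), free (1, 2, 4)); after release of (0, 1, 1) the pool is (1, 3, 5)
  blocked: proc-I wants (0, 4, 4), pool (1, 3, 5) — not enough res4
  blocked: proc-B wants (0, 4, 4), pool (1, 3, 5) — not enough res4
  blocked: proc-D wants (2, 0, 1), pool (1, 3, 5) — not enough res1
  blocked: proc-E wants (1, 4, 2), pool (1, 3, 5) — not enough res4
Post-grant, the permanently blocked set is proc-I, proc-B, proc-D and proc-E.


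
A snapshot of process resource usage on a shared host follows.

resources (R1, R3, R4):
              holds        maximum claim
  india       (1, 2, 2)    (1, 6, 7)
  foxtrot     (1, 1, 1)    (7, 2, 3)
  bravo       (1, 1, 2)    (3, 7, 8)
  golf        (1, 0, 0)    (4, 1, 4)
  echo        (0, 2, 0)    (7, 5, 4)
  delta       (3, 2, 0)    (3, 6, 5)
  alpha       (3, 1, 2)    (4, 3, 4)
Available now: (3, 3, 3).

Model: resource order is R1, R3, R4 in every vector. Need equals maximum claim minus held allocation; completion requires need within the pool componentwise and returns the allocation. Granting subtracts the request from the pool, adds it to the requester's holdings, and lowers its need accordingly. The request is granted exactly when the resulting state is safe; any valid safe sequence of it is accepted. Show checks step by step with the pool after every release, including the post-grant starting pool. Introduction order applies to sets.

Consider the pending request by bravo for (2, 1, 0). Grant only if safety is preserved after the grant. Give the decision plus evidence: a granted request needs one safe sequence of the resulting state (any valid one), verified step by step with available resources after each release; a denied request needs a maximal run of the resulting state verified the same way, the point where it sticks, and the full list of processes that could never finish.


DENY — the pretend-granted state is unsafe.
Key observation: after alpha, golf the pool peaks at (5, 3, 5), and each blocked process is short somewhere: india on R3; foxtrot on R1; bravo on R3, R4; echo on R1; delta on R3.
Pretend the grant happened; the run alpha, golf goes as far as possible. Check, step by step:
  pool = (1, 2, 3)
  alpha: need (1, 2, 2) fits (1, 2, 3); releases (3, 1, 2), pool now (4, 3, 5)
  golf: need (3, 1, 4) fits (4, 3, 5); releases (1, 0, 0), pool now (5, 3, 5)
  india cannot run: need (0, 4, 5) vs free (5, 3, 5) (insufficient R3)
  foxtrot cannot run: need (6, 1, 2) vs free (5, 3, 5) (insufficient R1)
  bravo cannot run: need (0, 5, 6) vs free (5, 3, 5) (insufficient R3 and R4)
  echo cannot run: need (7, 3, 4) vs free (5, 3, 5) (insufficient R1)
  delta cannot run: need (0, 4, 5) vs free (5, 3, 5) (insufficient R3)
Processes that could never finish after the grant: india, foxtrot, bravo, echo and delta.


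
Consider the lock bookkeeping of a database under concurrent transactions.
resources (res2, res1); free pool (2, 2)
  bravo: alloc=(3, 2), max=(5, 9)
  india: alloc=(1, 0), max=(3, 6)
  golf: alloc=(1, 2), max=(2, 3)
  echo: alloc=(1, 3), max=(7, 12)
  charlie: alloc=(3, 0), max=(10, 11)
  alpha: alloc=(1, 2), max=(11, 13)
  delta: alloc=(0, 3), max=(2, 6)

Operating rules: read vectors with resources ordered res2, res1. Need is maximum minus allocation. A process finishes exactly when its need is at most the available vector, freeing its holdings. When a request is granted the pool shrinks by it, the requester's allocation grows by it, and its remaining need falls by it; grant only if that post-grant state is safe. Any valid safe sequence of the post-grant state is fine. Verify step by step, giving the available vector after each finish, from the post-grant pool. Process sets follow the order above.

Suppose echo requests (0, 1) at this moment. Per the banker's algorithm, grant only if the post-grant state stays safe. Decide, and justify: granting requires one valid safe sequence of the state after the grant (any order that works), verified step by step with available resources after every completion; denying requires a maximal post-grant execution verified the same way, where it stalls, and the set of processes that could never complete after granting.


DENY: after the grant no complete ordering would exist.
Key observation: the pool after golf, delta, india is (4, 6); every surviving request exceeds it in res1, so progress ends there.
After a pretend grant, a maximal execution: golf, delta, india — then nothing else fits. Check, step by step:
  pool = (2, 1)
  golf: need (1, 1) fits (2, 1); releases (1, 2), pool now (3, 3)
  delta: need (2, 3) fits (3, 3); releases (0, 3), pool now (3, 6)
  india: need (2, 6) fits (3, 6); releases (1, 0), pool now (4, 6)
  bravo cannot run: need (2, 7) vs free (4, 6) (insufficient res1)
  echo cannot run: need (6, 8) vs free (4, 6) (insufficient res2 and res1)
  charlie cannot run: need (7, 11) vs free (4, 6) (insufficient res2 and res1)
  alpha cannot run: need (10, 11) vs free (4, 6) (insufficient res2 and res1)
Post-grant, the permanently blocked set is bravo, echo, charlie and alpha.


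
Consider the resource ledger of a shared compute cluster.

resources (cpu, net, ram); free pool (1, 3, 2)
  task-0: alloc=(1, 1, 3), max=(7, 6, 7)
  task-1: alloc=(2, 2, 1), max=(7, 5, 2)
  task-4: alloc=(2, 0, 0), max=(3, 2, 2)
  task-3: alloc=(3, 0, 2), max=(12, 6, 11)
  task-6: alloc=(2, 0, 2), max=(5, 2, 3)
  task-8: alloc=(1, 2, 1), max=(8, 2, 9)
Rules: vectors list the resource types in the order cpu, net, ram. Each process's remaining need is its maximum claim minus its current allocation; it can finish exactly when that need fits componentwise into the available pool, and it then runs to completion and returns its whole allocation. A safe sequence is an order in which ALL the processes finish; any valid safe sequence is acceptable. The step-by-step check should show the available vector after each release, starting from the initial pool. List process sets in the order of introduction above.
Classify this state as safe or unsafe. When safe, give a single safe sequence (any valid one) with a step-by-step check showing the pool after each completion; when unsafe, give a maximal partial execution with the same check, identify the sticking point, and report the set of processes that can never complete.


SAFE. One safe sequence: task-4, task-6, task-1, task-0, task-8, task-3.
Key observation: reading the order forward, task-4 is the first process whose need (1, 2, 2) meets the free pool (1, 3, 2) exactly on a resource it requests.
Step-by-step check:
  pool = (1, 3, 2)
  task-4 needs (1, 2, 2) <= (1, 3, 2) -> finishes; pool += (2, 0, 0) = (3, 3, 2)
  task-6 needs (3, 2, 1) <= (3, 3, 2) -> finishes; pool += (2, 0, 2) = (5, 3, 4)
  task-1 needs (5, 3, 1) <= (5, 3, 4) -> finishes; pool += (2, 2, 1) = (7, 5, 5)
  task-0 needs (6, 5, 4) <= (7, 5, 5) -> finishes; pool += (1, 1, 3) = (8, 6, 8)
  task-8 needs (7, 0, 8) <= (8, 6, 8) -> finishes; pool += (1, 2, 1) = (9, 8, 9)
  task-3 needs (9, 6, 9) <= (9, 8, 9) -> finishes; pool += (3, 0, 2) = (12, 8, 11)


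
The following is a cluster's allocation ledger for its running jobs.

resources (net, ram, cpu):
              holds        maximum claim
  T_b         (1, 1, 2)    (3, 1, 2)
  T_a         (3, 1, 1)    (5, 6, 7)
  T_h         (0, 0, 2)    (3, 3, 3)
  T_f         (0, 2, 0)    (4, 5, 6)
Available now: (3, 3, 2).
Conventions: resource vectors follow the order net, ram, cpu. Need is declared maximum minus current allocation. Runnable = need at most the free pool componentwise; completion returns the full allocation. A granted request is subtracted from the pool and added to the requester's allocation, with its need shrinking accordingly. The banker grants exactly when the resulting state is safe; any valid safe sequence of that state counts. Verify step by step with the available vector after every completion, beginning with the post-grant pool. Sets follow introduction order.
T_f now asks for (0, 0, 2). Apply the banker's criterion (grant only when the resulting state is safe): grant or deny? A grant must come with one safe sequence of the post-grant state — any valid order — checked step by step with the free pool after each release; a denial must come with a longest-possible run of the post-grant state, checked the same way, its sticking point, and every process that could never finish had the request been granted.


GRANT. The post-grant state is safe; one safe sequence: T_b, T_h, T_f, T_a.
Key observation: (3, 3, 0) free after granting still covers T_b first, and each release covers the next.
Step-by-step check of the post-grant state:
  pool = (3, 3, 0)
  T_b needs (2, 0, 0) <= (3, 3, 0) -> finishes; pool += (1, 1, 2) = (4, 4, 2)
  T_h needs (3, 3, 1) <= (4, 4, 2) -> finishes; pool += (0, 0, 2) = (4, 4, 4)
  T_f needs (4, 3, 4) <= (4, 4, 4) -> finishes; pool += (0, 2, 2) = (4, 6, 6)
  T_a needs (2, 5, 6) <= (4, 6, 6) -> finishes; pool += (3, 1, 1) = (7, 7, 7)


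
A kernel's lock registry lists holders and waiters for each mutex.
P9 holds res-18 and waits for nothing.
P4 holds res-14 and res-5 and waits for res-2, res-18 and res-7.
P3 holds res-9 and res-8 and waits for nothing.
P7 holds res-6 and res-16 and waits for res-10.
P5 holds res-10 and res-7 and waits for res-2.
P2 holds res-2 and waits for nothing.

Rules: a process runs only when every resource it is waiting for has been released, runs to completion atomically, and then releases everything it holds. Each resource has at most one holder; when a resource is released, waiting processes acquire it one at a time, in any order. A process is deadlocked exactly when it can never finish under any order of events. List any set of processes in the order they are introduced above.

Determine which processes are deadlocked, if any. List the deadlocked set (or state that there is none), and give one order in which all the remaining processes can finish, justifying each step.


The deadlocked set is empty.
Key observation: the wait graph is acyclic; completion cascades from the unblocked processes through everyone else.
A valid finishing order for the others: P2, P5, P3, P9, P7, P4.
Step-by-step check:
  run P2 (it waits on nothing); releases res-2
  P5: everything it awaited (res-2) is free; runs, freeing res-10 and res-7
  run P3 (it waits on nothing); releases res-9 and res-8
  run P9 (it waits on nothing); releases res-18
  P7: everything it awaited (res-10) is free; runs, freeing res-6 and res-16
  P4: everything it awaited (res-2, res-18 and res-7) is free; runs, freeing res-14 and res-5


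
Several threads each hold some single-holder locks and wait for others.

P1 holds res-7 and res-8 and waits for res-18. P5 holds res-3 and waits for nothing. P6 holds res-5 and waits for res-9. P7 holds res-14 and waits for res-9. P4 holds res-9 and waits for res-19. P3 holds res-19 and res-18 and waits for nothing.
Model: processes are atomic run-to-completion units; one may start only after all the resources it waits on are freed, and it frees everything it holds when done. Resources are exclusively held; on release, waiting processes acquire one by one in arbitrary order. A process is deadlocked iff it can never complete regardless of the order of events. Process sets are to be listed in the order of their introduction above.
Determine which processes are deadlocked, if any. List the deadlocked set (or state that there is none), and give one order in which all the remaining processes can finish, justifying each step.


Nothing here is deadlocked.
Key observation: the waits form no ring: some process can always run, and its releases unblock the others one by one.
A valid finishing order for the others: P3, P4, P7, P5, P1, P6.
Check, step by step:
  P3 waits on nothing -> runs at once and releases res-19 and res-18
  run P4 (all its waits — res-19 — are resolved); releases res-9
  run P7 (all its waits — res-9 — are resolved); releases res-14
  P5 waits on nothing -> runs at once and releases res-3
  run P1 (all its waits — res-18 — are resolved); releases res-7 and res-8
  run P6 (all its waits — res-9 — are resolved); releases res-5


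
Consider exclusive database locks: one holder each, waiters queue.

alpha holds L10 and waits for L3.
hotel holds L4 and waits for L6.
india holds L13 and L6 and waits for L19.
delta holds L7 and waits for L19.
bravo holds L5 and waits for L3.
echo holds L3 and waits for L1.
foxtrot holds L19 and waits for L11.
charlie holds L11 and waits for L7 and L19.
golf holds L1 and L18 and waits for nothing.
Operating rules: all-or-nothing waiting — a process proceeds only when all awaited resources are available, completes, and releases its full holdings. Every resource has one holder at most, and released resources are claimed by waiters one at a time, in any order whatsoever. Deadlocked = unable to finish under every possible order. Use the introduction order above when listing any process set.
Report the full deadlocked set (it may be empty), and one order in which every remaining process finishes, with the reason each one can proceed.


Deadlocked set: hotel, india, delta, foxtrot and charlie.
Key observation: the wait chain closes on itself along foxtrot -> charlie -> delta -> foxtrot; hotel and india wait into the deadlock from upstream.
One completion order for the rest: golf, echo, bravo, alpha.
Step-by-step check:
  golf waits on nothing -> runs at once and releases L1 and L18
  run echo (all its waits — L1 — are resolved); releases L3
  run bravo (all its waits — L3 — are resolved); releases L5
  run alpha (all its waits — L3 — are resolved); releases L10


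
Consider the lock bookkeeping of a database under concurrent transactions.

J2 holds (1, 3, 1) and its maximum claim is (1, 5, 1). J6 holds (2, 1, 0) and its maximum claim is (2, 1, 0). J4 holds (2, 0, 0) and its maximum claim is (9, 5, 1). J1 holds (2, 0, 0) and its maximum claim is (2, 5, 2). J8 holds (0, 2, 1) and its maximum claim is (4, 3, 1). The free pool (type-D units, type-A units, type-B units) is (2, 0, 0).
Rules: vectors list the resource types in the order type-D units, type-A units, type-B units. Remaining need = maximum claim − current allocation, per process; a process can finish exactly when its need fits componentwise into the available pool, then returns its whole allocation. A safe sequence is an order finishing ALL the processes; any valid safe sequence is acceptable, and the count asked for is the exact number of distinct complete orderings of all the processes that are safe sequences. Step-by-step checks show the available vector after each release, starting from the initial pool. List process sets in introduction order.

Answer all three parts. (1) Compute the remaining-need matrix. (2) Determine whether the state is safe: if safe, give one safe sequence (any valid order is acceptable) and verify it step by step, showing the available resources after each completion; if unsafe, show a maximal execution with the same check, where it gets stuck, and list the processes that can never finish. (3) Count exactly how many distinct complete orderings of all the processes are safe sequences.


(1) Remaining need (order type-D units, type-A units, type-B units):
  J2: (0, 2, 0)
  J6: (0, 0, 0)
  J4: (7, 5, 1)
  J1: (0, 5, 2)
  J8: (4, 1, 0)
(2) SAFE. One safe sequence: J6, J8, J2, J1, J4.
Key observation: J8 marks the first exact bind of the order: its need (4, 1, 0) fits the free (4, 1, 0) with zero slack on a requested resource.
Verifying each step:
  pool = (2, 0, 0)
  J6 needs (0, 0, 0) <= (2, 0, 0) -> finishes; pool += (2, 1, 0) = (4, 1, 0)
  J8 needs (4, 1, 0) <= (4, 1, 0) -> finishes; pool += (0, 2, 1) = (4, 3, 1)
  J2 needs (0, 2, 0) <= (4, 3, 1) -> finishes; pool += (1, 3, 1) = (5, 6, 2)
  J1 needs (0, 5, 2) <= (5, 6, 2) -> finishes; pool += (2, 0, 0) = (7, 6, 2)
  J4 needs (7, 5, 1) <= (7, 6, 2) -> finishes; pool += (2, 0, 0) = (9, 6, 2)
(3) Exactly 1 of the possible complete orderings is a safe sequence.


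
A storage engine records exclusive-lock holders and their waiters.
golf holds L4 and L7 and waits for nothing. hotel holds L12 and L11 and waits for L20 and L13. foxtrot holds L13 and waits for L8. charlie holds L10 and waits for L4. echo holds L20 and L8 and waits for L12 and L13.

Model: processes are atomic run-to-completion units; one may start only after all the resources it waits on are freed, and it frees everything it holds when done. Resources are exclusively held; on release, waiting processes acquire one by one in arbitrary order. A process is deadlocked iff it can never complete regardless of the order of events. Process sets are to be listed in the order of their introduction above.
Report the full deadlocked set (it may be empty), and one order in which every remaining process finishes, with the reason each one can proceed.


Deadlocked set: hotel, foxtrot and echo.
Key observation: nobody on the ring hotel -> foxtrot -> echo -> hotel can start until another member finishes, which never happens; no other process is dragged down with it.
The rest can finish in the order golf, charlie.
Step-by-step check:
  run golf (it waits on nothing); releases L4 and L7
  charlie waits on L4 — all released -> runs and releases L10


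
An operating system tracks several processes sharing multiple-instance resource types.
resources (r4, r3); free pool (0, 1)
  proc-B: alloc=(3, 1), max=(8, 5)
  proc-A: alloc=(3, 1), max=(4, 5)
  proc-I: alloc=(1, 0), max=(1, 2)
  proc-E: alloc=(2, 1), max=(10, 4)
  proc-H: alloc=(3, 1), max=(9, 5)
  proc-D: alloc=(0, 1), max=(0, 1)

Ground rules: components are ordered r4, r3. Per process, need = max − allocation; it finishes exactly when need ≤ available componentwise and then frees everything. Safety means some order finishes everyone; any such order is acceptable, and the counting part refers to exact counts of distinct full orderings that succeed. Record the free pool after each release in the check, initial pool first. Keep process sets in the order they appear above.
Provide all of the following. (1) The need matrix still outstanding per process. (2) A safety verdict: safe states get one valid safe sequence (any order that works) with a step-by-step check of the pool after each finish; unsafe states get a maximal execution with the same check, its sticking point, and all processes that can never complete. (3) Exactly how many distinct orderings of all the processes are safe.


(1) Need matrix, components ordered r4, r3:
  proc-B: (5, 4)
  proc-A: (1, 4)
  proc-I: (0, 2)
  proc-E: (8, 3)
  proc-H: (6, 4)
  proc-D: (0, 0)
(2) UNSAFE.
Key observation: after proc-D, proc-I complete, (1, 2) is the best the pool ever gets, yet each leftover process wants more r3.
Going as far as possible: proc-D, proc-I; after that, nothing fits. Walking it through:
  pool = (0, 1)
  proc-D needs (0, 0) <= (0, 1) -> finishes; pool += (0, 1) = (0, 2)
  proc-I needs (0, 2) <= (0, 2) -> finishes; pool += (1, 0) = (1, 2)
  proc-B cannot run: need (5, 4) vs free (1, 2) (insufficient r4 and r3)
  proc-A cannot run: need (1, 4) vs free (1, 2) (insufficient r3)
  proc-E cannot run: need (8, 3) vs free (1, 2) (insufficient r4 and r3)
  proc-H cannot run: need (6, 4) vs free (1, 2) (insufficient r4 and r3)
Processes that can never finish: proc-B, proc-A, proc-E and proc-H.
(3) The exact count: 0 of the possible complete orderings are safe sequences.


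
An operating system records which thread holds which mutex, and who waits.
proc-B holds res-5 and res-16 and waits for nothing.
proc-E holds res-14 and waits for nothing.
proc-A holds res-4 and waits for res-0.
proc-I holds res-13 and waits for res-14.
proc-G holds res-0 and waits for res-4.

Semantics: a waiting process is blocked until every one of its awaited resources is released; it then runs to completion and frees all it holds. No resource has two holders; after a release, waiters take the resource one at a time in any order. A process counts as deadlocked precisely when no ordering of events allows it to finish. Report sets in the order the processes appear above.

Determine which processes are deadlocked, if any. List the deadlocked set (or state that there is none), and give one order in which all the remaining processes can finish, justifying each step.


The deadlocked set is proc-A and proc-G.
Key observation: the loop proc-A -> proc-G -> proc-A blocks itself forever; no other process is dragged down with it.
One completion order for the rest: proc-E, proc-I, proc-B.
Walking it through:
  proc-E waits on nothing -> runs at once and releases res-14
  proc-I waits on res-14 — all released -> runs and releases res-13
  proc-B waits on nothing -> runs at once and releases res-5 and res-16


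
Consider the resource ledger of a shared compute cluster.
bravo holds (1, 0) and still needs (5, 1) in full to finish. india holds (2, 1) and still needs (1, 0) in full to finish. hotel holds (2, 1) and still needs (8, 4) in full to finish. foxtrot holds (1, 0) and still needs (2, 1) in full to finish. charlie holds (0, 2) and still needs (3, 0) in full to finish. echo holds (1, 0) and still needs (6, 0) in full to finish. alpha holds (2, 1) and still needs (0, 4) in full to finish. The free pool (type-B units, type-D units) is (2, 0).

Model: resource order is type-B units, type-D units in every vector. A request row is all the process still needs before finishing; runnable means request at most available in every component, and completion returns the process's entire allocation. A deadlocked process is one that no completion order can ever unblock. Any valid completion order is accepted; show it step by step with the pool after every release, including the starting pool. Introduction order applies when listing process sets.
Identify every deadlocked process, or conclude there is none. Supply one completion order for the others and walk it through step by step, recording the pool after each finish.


Deadlocked set: hotel and alpha.
Key observation: once india, charlie, foxtrot, bravo, echo finish, the pool peaks at (7, 3) — and every remaining process still needs more type-D units than that.
A valid finishing order for the others: india, charlie, foxtrot, bravo, echo. Check, step by step:
  pool = (2, 0)
  india: need (1, 0) fits (2, 0); releases (2, 1), pool now (4, 1)
  charlie: need (3, 0) fits (4, 1); releases (0, 2), pool now (4, 3)
  foxtrot: need (2, 1) fits (4, 3); releases (1, 0), pool now (5, 3)
  bravo: need (5, 1) fits (5, 3); releases (1, 0), pool now (6, 3)
  echo: need (6, 0) fits (6, 3); releases (1, 0), pool now (7, 3)
The stuck group stays short no matter what:
  blocked: hotel wants (8, 4), pool (7, 3) — not enough type-B units and type-D units
  blocked: alpha wants (0, 4), pool (7, 3) — not enough type-D units


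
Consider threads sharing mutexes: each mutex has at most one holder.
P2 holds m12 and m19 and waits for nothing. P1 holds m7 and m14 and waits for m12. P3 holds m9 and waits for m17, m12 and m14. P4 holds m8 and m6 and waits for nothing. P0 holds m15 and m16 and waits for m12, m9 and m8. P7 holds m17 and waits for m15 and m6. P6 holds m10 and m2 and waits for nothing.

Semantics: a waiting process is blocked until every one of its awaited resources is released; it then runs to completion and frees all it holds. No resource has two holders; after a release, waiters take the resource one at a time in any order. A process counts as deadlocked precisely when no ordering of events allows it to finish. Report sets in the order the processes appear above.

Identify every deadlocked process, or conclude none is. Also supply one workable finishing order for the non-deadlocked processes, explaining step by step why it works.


The deadlocked set is P3, P0 and P7.
Key observation: P3 -> P7 -> P0 -> P3 is a circular wait — nothing in it can go first; no other process is dragged down with it.
One completion order for the rest: P2, P6, P1, P4.
Check, step by step:
  P2: no waits; runs immediately, freeing m12 and m19
  P6: no waits; runs immediately, freeing m10 and m2
  run P1 (all its waits — m12 — are resolved); releases m7 and m14
  P4: no waits; runs immediately, freeing m8 and m6


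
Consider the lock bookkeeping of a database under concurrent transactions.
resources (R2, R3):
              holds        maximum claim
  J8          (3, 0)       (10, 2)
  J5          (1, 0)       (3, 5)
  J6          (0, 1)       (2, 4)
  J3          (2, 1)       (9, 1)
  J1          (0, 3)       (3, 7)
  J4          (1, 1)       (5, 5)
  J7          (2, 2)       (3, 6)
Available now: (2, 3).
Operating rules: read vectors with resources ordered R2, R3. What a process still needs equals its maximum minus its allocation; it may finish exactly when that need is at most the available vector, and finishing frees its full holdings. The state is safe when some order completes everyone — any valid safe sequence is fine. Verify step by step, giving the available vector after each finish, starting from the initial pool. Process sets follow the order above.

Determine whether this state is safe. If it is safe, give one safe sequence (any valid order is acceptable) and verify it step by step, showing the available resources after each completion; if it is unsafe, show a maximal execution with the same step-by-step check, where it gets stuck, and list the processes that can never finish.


The state is UNSAFE.
Key observation: no order helps: past J6, J7, J5, J4, J1, the free pool tops out at (6, 10), below what each blocked process needs in R2.
The run J6, J7, J5, J4, J1 cannot be extended any further. Check, step by step:
  pool = (2, 3)
  run J6 (needs (2, 3), free (2, 3)); after release of (0, 1) the pool is (2, 4)
  run J7 (needs (1, 4), free (2, 4)); after release of (2, 2) the pool is (4, 6)
  run J5 (needs (2, 5), free (4, 6)); after release of (1, 0) the pool is (5, 6)
  run J4 (needs (4, 4), free (5, 6)); after release of (1, 1) the pool is (6, 7)
  run J1 (needs (3, 4), free (6, 7)); after release of (0, 3) the pool is (6, 10)
  J8 still needs (7, 2) but only (6, 10) is free — short on R2
  J3 still needs (7, 0) but only (6, 10) is free — short on R2
Processes that can never finish: J8 and J3.
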